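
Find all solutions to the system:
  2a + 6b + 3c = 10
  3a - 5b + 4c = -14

Row-reduce:
R1 ← R1 / (2).
R2 ← R2 − 3·R1.
R2 ← R2 / (-14).
R1 ← R1 − 3·R2.
Rank is 2 with 3 unknowns, leaving c free.

infinitely many solutions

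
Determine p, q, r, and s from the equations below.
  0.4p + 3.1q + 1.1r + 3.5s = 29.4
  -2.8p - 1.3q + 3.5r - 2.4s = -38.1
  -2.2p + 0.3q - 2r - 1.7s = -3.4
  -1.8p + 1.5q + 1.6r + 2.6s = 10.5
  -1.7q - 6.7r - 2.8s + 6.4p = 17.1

p = 2, q = 5, r = -4, s = 5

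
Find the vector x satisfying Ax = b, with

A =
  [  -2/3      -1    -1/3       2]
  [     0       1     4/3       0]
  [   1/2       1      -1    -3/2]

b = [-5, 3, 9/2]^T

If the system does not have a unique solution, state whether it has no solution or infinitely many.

Row-reduce:
R1 ← R1 / (-2/3).
R3 ← R3 − 1/2·R1.
R1 ← R1 − 3/2·R2.
R3 ← R3 − 1/4·R2.
R3 ← R3 / (-19/12).
R1 ← R1 + 3/2·R3.
R2 ← R2 − 4/3·R3.
Rank is 3 with 4 unknowns, leaving x_4 free.

infinitely many solutions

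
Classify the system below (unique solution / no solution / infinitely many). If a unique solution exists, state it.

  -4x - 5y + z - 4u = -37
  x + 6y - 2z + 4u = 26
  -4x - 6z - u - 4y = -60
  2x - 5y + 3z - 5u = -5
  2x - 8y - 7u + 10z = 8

x = 4, y = 5, z = 4, u = 0

Row-reduce the augmented matrix:
R1 ← R1 / (-4).
R2 ← R2 − 1·R1.
R3 ← R3 + 4·R1.
R4 ← R4 − 2·R1.
R5 ← R5 − 2·R1.
R2 ← R2 / (19/4).
R1 ← R1 − 5/4·R2.
R3 ← R3 − 1·R2.
R4 ← R4 + 15/2·R2.
R5 ← R5 + 21/2·R2.
R3 ← R3 / (-126/19).
R1 ← R1 − 4/19·R3.
R2 ← R2 + 7/19·R3.
R4 ← R4 − 14/19·R3.
R5 ← R5 − 126/19·R3.
R4 ← R4 / (-2).
R1 ← R1 − 2/7·R4.
R2 ← R2 − 1/2·R4.
R3 ← R3 + 5/14·R4.
R5 reduces to 0 = 0, so the extra equation is consistent.
Reading off the reduced rows gives x = 4, y = 5, z = 4, u = 0.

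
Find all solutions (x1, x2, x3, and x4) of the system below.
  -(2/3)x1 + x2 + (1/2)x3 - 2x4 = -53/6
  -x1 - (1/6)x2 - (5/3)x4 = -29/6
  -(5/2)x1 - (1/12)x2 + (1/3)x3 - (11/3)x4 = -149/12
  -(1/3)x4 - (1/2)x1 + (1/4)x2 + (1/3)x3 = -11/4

Row-reduce:
R1 ← R1 / (-2/3).
R2 ← R2 + 1·R1.
R3 ← R3 + 5/2·R1.
R4 ← R4 + 1/2·R1.
R2 ← R2 / (-5/3).
R1 ← R1 + 3/2·R2.
R3 ← R3 + 23/6·R2.
R4 ← R4 + 1/2·R2.
R3 ← R3 / (11/60).
R1 ← R1 + 3/40·R3.
R2 ← R2 − 9/20·R3.
R4 ← R4 − 11/60·R3.
Rank is 3 with 4 unknowns, leaving x4 free.

infinitely many solutions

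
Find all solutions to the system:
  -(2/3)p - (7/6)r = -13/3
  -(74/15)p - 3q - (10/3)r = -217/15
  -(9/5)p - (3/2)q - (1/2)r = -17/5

Row-reduce:
R1 ← R1 / (-2/3).
R2 ← R2 + 74/15·R1.
R3 ← R3 + 9/5·R1.
R2 ← R2 / (-3).
R3 ← R3 + 3/2·R2.
Row 3 reduces to 0 = -1/2, a contradiction. The system is inconsistent.

no solution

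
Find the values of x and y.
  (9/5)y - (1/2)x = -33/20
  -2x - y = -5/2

Row-reduce the augmented matrix:
R1 ← R1 / (-1/2).
R2 ← R2 + 2·R1.
R2 ← R2 / (-41/5).
R1 ← R1 + 18/5·R2.
Reading off the reduced rows gives x = 3/2, y = -1/2.

x = 3/2, y = -1/2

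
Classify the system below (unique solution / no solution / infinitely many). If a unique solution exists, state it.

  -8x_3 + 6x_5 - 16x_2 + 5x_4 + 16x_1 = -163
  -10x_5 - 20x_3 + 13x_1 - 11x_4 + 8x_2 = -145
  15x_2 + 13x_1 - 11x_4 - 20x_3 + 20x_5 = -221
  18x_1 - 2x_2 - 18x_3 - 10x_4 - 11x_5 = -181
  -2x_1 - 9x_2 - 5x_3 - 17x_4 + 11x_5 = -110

Row-reduce the augmented matrix:
R1 ← R1 / (16).
R2 ← R2 − 13·R1.
R3 ← R3 − 13·R1.
R4 ← R4 − 18·R1.
R5 ← R5 + 2·R1.
R2 ← R2 / (21).
R1 ← R1 + 1·R2.
R3 ← R3 − 28·R2.
R4 ← R4 − 16·R2.
R5 ← R5 + 11·R2.
R3 ← R3 / (9/2).
R1 ← R1 + 8/7·R3.
R2 ← R2 + 9/14·R3.
R4 ← R4 − 9/7·R3.
R5 ← R5 + 183/14·R3.
R4 ← R4 / (-67/12).
R1 ← R1 − 47/54·R4.
R3 ← R3 − 241/216·R4.
R5 ← R5 + 697/72·R4.
R5 ← R5 / (376927/2814).
R1 ← R1 − 25274/4221·R5.
R2 ← R2 − 30/7·R5.
R3 ← R3 − 37907/8442·R5.
R4 ← R4 − 1378/469·R5.
Reading off the reduced rows gives x_1 = -6, x_2 = 2, x_3 = 4, x_4 = 3, x_5 = -3.

x_1 = -6, x_2 = 2, x_3 = 4, x_4 = 3, x_5 = -3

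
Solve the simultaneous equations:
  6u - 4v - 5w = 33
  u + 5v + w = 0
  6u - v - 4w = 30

Row-reduce the augmented matrix:
R1 ← R1 / (6).
R2 ← R2 − 1·R1.
R3 ← R3 − 6·R1.
R2 ← R2 / (17/3).
R1 ← R1 + 2/3·R2.
R3 ← R3 − 3·R2.
R3 ← R3 / (1/34).
R1 ← R1 + 21/34·R3.
R2 ← R2 − 11/34·R3.
Reading off the reduced rows gives u = 3, v = 0, w = -3.

u = 3, v = 0, w = -3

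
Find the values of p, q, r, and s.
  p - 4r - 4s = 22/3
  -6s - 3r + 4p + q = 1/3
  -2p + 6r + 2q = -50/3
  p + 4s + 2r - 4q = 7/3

Row-reduce the augmented matrix:
R2 ← R2 − 4·R1.
R3 ← R3 + 2·R1.
R4 ← R4 − 1·R1.
R3 ← R3 − 2·R2.
R4 ← R4 + 4·R2.
R3 ← R3 / (-28).
R1 ← R1 + 4·R3.
R2 ← R2 − 13·R3.
R4 ← R4 − 58·R3.
R4 ← R4 / (-10).
R2 ← R2 + 3·R4.
R3 ← R3 − 1·R4.
Reading off the reduced rows gives p = -2/3, q = -3/2, r = -5/2, s = 1/2.

p = -2/3, q = -3/2, r = -5/2, s = 1/2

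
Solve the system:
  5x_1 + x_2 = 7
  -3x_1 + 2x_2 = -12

x_1 = 2, x_2 = -3

From equation 1: x_2 = 7 − 5·x_1.
Substitute into equation 2 and solve: x_1 = 2.
Then x_2 = -3.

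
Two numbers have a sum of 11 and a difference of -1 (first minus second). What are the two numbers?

first number: 5, second number: 6

Let x = first number, y = second number.
  x + y = 11
  x - y = -1
Row-reduce the augmented matrix:
R2 ← R2 − 1·R1.
R2 ← R2 / (-2).
R1 ← R1 − 1·R2.
Reading off the reduced rows gives x = 5, y = 6.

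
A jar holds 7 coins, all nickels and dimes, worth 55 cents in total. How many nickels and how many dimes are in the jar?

nickels: 3, dimes: 4

Let n = nickels, d = dimes.
  n + d = 7
  5n + 10d = 55
From equation 1: n = 7 − d.
Substitute into equation 2 and solve: d = 4.
Then n = 3.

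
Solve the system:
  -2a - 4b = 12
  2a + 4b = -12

infinitely many solutions

Row-reduce:
R1 ← R1 / (-2).
R2 ← R2 − 2·R1.
Rank is 1 with 2 unknowns, leaving b free.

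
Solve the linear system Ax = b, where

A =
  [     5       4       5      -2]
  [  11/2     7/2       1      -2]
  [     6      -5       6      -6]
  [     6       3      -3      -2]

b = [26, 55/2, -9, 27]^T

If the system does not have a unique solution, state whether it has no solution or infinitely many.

no solution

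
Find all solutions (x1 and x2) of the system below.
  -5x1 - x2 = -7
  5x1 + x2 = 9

no solution

Row-reduce:
R1 ← R1 / (-5).
R2 ← R2 − 5·R1.
Row 2 reduces to 0 = 2, a contradiction. The system is inconsistent.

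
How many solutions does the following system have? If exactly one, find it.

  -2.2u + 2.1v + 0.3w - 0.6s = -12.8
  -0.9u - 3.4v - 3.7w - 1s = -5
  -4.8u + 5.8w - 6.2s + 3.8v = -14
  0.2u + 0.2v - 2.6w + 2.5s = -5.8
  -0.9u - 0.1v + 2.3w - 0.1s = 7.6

Row-reduce the augmented matrix:
R1 ← R1 / (-11/5).
R2 ← R2 + 9/10·R1.
R3 ← R3 + 24/5·R1.
R4 ← R4 − 1/5·R1.
R5 ← R5 + 9/10·R1.
R2 ← R2 / (-937/220).
R1 ← R1 + 21/22·R2.
R3 ← R3 + 43/55·R2.
R4 ← R4 − 43/110·R2.
R5 ← R5 + 211/220·R2.
R3 ← R3 / (27394/4685).
R1 ← R1 − 675/937·R3.
R2 ← R2 − 841/937·R3.
R4 ← R4 + 13697/4685·R3.
R5 ← R5 − 28467/9370·R3.
Swap R4 and R5.
R4 ← R4 / (152565/54788).
R1 ← R1 − 28143/27394·R4.
R2 ← R2 − 24837/27394·R4.
R3 ← R3 + 22265/27394·R4.
R5 reduces to 0 = 0, so the extra equation is consistent.
Reading off the reduced rows gives u = 2, v = -4, w = 4, s = 2.

u = 2, v = -4, w = 4, s = 2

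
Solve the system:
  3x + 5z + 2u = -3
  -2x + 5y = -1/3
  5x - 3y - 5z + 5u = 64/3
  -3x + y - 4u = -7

Row-reduce the augmented matrix:
R1 ← R1 / (3).
R2 ← R2 + 2·R1.
R3 ← R3 − 5·R1.
R4 ← R4 + 3·R1.
R2 ← R2 / (5).
R3 ← R3 + 3·R2.
R4 ← R4 − 1·R2.
R3 ← R3 / (-34/3).
R1 ← R1 − 5/3·R3.
R2 ← R2 − 2/3·R3.
R4 ← R4 − 13/3·R3.
R4 ← R4 / (-45/34).
R1 ← R1 − 35/34·R4.
R2 ← R2 − 7/17·R4.
R3 ← R3 + 37/170·R4.
Reading off the reduced rows gives x = 8/3, y = 1, z = -11/5, u = 0.

x = 8/3, y = 1, z = -11/5, u = 0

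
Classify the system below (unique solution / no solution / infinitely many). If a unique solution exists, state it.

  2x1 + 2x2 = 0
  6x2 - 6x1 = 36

Row-reduce the augmented matrix:
R1 ← R1 / (2).
R2 ← R2 + 6·R1.
R2 ← R2 / (12).
R1 ← R1 − 1·R2.
Reading off the reduced rows gives x1 = -3, x2 = 3.

x1 = -3, x2 = 3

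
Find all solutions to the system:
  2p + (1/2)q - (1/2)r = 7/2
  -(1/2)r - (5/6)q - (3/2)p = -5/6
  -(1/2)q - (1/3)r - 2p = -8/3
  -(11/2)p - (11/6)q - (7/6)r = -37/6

Row-reduce the augmented matrix:
R1 ← R1 / (2).
R2 ← R2 + 3/2·R1.
R3 ← R3 + 2·R1.
R4 ← R4 + 11/2·R1.
R2 ← R2 / (-11/24).
R1 ← R1 − 1/4·R2.
R4 ← R4 + 11/24·R2.
R3 ← R3 / (-5/6).
R1 ← R1 + 8/11·R3.
R2 ← R2 − 21/11·R3.
R4 ← R4 + 5/3·R3.
R4 reduces to 0 = 0, so the extra equation is consistent.
Reading off the reduced rows gives p = 2, q = -2, r = -1.

p = 2, q = -2, r = -1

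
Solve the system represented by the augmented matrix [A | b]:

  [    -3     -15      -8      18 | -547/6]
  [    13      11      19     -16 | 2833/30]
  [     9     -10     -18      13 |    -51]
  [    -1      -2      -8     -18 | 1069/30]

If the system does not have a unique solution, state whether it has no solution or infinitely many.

Row-reduce the augmented matrix:
R1 ← R1 / (-3).
R2 ← R2 − 13·R1.
R3 ← R3 − 9·R1.
R4 ← R4 + 1·R1.
R2 ← R2 / (-54).
R1 ← R1 − 5·R2.
R3 ← R3 + 55·R2.
R4 ← R4 − 3·R2.
R3 ← R3 / (-4219/162).
R1 ← R1 − 197/162·R3.
R2 ← R2 − 47/162·R3.
R4 ← R4 + 335/54·R3.
R4 ← R4 / (-90595/4219).
R1 ← R1 + 335/4219·R4.
R2 ← R2 + 4663/4219·R4.
R3 ← R3 + 624/4219·R4.
Reading off the reduced rows gives x_1 = 3/2, x_2 = 13/5, x_3 = 1/3, x_4 = -5/2.

x_1 = 3/2, x_2 = 13/5, x_3 = 1/3, x_4 = -5/2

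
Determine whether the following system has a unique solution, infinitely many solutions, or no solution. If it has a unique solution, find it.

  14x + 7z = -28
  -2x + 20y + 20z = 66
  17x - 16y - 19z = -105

Row-reduce the augmented matrix:
R1 ← R1 / (14).
R2 ← R2 + 2·R1.
R3 ← R3 − 17·R1.
R2 ← R2 / (20).
R3 ← R3 + 16·R2.
R3 ← R3 / (-107/10).
R1 ← R1 − 1/2·R3.
R2 ← R2 − 21/20·R3.
Reading off the reduced rows gives x = -3, y = 1, z = 2.

x = -3, y = 1, z = 2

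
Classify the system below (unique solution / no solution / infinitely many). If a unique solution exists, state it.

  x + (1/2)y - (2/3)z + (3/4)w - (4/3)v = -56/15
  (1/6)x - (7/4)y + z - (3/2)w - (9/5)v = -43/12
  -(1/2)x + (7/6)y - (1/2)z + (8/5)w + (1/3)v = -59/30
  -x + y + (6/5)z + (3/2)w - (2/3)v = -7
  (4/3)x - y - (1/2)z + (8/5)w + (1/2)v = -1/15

Row-reduce the augmented matrix:
R2 ← R2 − 1/6·R1.
R3 ← R3 + 1/2·R1.
R4 ← R4 + 1·R1.
R5 ← R5 − 4/3·R1.
R2 ← R2 / (-11/6).
R1 ← R1 − 1/2·R2.
R3 ← R3 − 17/12·R2.
R4 ← R4 − 3/2·R2.
R5 ← R5 + 5/3·R2.
R3 ← R3 / (5/198).
R1 ← R1 + 4/11·R3.
R2 ← R2 + 20/33·R3.
R4 ← R4 − 238/165·R3.
R5 ← R5 + 41/66·R3.
R4 ← R4 / (-40167/1000).
R1 ← R1 − 2133/200·R4.
R2 ← R2 − 363/20·R4.
R3 ← R3 − 5697/200·R4.
R5 ← R5 − 7909/400·R4.
R5 ← R5 / (9102073/1205010).
R1 ← R1 + 32306/22315·R5.
R2 ← R2 − 438688/200835·R5.
R3 ← R3 + 4128/4463·R5.
R4 ← R4 + 256168/120501·R5.
Reading off the reduced rows gives x = 1, y = 1/5, z = -1, w = -2, v = 3.

x = 1, y = 1/5, z = -1, w = -2, v = 3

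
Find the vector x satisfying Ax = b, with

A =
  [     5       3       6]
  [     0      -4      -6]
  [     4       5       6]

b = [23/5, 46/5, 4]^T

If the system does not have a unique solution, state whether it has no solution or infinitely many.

x_1 = 3, x_2 = 6/5, x_3 = -7/3

Row-reduce the augmented matrix:
R1 ← R1 / (5).
R3 ← R3 − 4·R1.
R2 ← R2 / (-4).
R1 ← R1 − 3/5·R2.
R3 ← R3 − 13/5·R2.
R3 ← R3 / (-27/10).
R1 ← R1 − 3/10·R3.
R2 ← R2 − 3/2·R3.
Reading off the reduced rows gives x_1 = 3, x_2 = 6/5, x_3 = -7/3.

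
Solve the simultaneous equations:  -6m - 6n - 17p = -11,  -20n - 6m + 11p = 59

Row-reduce:
R1 ← R1 / (-6).
R2 ← R2 + 6·R1.
R2 ← R2 / (-14).
R1 ← R1 − 1·R2.
Rank is 2 with 3 unknowns, leaving p free.

infinitely many solutions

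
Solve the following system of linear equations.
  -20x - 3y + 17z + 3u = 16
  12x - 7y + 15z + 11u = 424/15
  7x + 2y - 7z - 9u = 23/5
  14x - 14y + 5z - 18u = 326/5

x = 4/5, y = -1, z = 2, u = -5/3

Row-reduce the augmented matrix:
R1 ← R1 / (-20).
R2 ← R2 − 12·R1.
R3 ← R3 − 7·R1.
R4 ← R4 − 14·R1.
R2 ← R2 / (-44/5).
R1 ← R1 − 3/20·R2.
R3 ← R3 − 19/20·R2.
R4 ← R4 + 161/10·R2.
R3 ← R3 / (147/88).
R1 ← R1 + 37/88·R3.
R2 ← R2 + 63/22·R3.
R4 ← R4 + 1285/44·R3.
R4 ← R4 / (-22660/147).
R1 ← R1 + 233/147·R4.
R2 ← R2 + 89/7·R4.
R3 ← R3 + 578/147·R4.
Reading off the reduced rows gives x = 4/5, y = -1, z = 2, u = -5/3.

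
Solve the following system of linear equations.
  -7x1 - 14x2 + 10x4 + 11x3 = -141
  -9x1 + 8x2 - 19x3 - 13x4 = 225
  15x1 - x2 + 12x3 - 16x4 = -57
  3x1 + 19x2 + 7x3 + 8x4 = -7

Row-reduce the augmented matrix:
R1 ← R1 / (-7).
R2 ← R2 + 9·R1.
R3 ← R3 − 15·R1.
R4 ← R4 − 3·R1.
R2 ← R2 / (26).
R1 ← R1 − 2·R2.
R3 ← R3 + 31·R2.
R4 ← R4 − 13·R2.
R3 ← R3 / (-359/91).
R1 ← R1 − 89/91·R3.
R2 ← R2 + 116/91·R3.
R4 ← R4 − 198/7·R3.
R4 ← R4 / (-112661/718).
R1 ← R1 + 4119/718·R4.
R2 ← R2 − 5179/718·R4.
R3 ← R3 − 4623/718·R4.
Reading off the reduced rows gives x1 = -3, x2 = 4, x3 = -6, x4 = -4.

x1 = -3, x2 = 4, x3 = -6, x4 = -4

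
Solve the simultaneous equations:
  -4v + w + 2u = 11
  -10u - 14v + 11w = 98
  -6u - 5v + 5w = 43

Row-reduce:
R1 ← R1 / (2).
R2 ← R2 + 10·R1.
R3 ← R3 + 6·R1.
R2 ← R2 / (-34).
R1 ← R1 + 2·R2.
R3 ← R3 + 17·R2.
Row 3 reduces to 0 = -1/2, a contradiction. The system is inconsistent.

no solution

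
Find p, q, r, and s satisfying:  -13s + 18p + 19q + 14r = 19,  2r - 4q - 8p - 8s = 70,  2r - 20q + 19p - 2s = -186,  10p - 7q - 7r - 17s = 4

Row-reduce the augmented matrix:
R1 ← R1 / (18).
R2 ← R2 + 8·R1.
R3 ← R3 − 19·R1.
R4 ← R4 − 10·R1.
R2 ← R2 / (40/9).
R1 ← R1 − 19/18·R2.
R3 ← R3 + 721/18·R2.
R4 ← R4 + 158/9·R2.
R3 ← R3 / (2453/40).
R1 ← R1 + 47/40·R3.
R2 ← R2 − 37/20·R3.
R4 ← R4 − 177/10·R3.
R4 ← R4 / (-77868/2453).
R1 ← R1 − 970/2453·R4.
R2 ← R2 − 717/2453·R4.
R3 ← R3 + 4498/2453·R4.
Reading off the reduced rows gives p = -6, q = 4, r = -1, s = -5.

p = -6, q = 4, r = -1, s = -5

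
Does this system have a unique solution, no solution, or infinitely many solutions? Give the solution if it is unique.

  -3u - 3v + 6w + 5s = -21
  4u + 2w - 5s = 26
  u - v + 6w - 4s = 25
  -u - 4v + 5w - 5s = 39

Row-reduce the augmented matrix:
R1 ← R1 / (-3).
R2 ← R2 − 4·R1.
R3 ← R3 − 1·R1.
R4 ← R4 + 1·R1.
R2 ← R2 / (-4).
R1 ← R1 − 1·R2.
R3 ← R3 + 2·R2.
R4 ← R4 + 3·R2.
R3 ← R3 / (3).
R1 ← R1 − 1/2·R3.
R2 ← R2 + 5/2·R3.
R4 ← R4 + 9/2·R3.
R4 ← R4 / (-38/3).
R1 ← R1 + 13/18·R4.
R2 ← R2 + 55/18·R4.
R3 ← R3 + 19/18·R4.
Reading off the reduced rows gives u = -1, v = -2, w = 0, s = -6.

u = -1, v = -2, w = 0, s = -6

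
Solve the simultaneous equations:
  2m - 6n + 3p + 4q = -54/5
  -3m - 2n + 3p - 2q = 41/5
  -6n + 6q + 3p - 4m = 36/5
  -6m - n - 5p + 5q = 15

m = -3, n = 1, p = 2/5, q = 0

Row-reduce the augmented matrix:
R1 ← R1 / (2).
R2 ← R2 + 3·R1.
R3 ← R3 + 4·R1.
R4 ← R4 + 6·R1.
R2 ← R2 / (-11).
R1 ← R1 + 3·R2.
R3 ← R3 + 18·R2.
R4 ← R4 + 19·R2.
R3 ← R3 / (-36/11).
R1 ← R1 + 6/11·R3.
R2 ← R2 + 15/22·R3.
R4 ← R4 + 197/22·R3.
R4 ← R4 / (-371/36).
R1 ← R1 + 1/3·R4.
R2 ← R2 + 23/12·R4.
R3 ← R3 + 41/18·R4.
Reading off the reduced rows gives m = -3, n = 1, p = 2/5, q = 0.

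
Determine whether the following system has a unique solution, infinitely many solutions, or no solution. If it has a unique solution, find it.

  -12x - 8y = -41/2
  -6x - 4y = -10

Row-reduce:
R1 ← R1 / (-12).
R2 ← R2 + 6·R1.
Row 2 reduces to 0 = 1/4, a contradiction. The system is inconsistent.

no solution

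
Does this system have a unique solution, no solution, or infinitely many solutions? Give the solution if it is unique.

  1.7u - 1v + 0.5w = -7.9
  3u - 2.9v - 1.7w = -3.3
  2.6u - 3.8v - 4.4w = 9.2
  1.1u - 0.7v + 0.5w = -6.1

u = -2, v = 2, w = -5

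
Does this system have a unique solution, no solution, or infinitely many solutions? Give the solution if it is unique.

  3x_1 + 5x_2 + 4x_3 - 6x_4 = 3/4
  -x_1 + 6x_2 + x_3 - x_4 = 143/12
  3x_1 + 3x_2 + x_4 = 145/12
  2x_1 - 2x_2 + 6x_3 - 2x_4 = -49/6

x_1 = 3/4, x_2 = 5/2, x_3 = 0, x_4 = 7/3

Row-reduce the augmented matrix:
R1 ← R1 / (3).
R2 ← R2 + 1·R1.
R3 ← R3 − 3·R1.
R4 ← R4 − 2·R1.
R2 ← R2 / (23/3).
R1 ← R1 − 5/3·R2.
R3 ← R3 + 2·R2.
R4 ← R4 + 16/3·R2.
R3 ← R3 / (-78/23).
R1 ← R1 − 19/23·R3.
R2 ← R2 − 7/23·R3.
R4 ← R4 − 114/23·R3.
R4 ← R4 / (9).
R1 ← R1 − 1/6·R4.
R2 ← R2 − 1/6·R4.
R3 ← R3 + 11/6·R4.
Reading off the reduced rows gives x_1 = 3/4, x_2 = 5/2, x_3 = 0, x_4 = 7/3.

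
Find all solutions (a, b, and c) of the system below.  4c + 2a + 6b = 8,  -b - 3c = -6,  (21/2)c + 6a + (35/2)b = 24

Row-reduce:
R1 ← R1 / (2).
R3 ← R3 − 6·R1.
R2 ← R2 / (-1).
R1 ← R1 − 3·R2.
R3 ← R3 + 1/2·R2.
Row 3 reduces to 0 = 3, a contradiction. The system is inconsistent.

no solution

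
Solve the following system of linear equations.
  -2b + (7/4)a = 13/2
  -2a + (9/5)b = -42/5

Row-reduce the augmented matrix:
R1 ← R1 / (7/4).
R2 ← R2 + 2·R1.
R2 ← R2 / (-17/35).
R1 ← R1 + 8/7·R2.
Reading off the reduced rows gives a = 6, b = 2.

a = 6, b = 2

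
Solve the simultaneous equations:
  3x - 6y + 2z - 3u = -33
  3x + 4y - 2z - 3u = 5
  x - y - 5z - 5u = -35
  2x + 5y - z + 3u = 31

x = 0, y = 5, z = 3, u = 3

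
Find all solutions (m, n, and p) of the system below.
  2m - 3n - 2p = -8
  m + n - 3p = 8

infinitely many solutions

Row-reduce:
R1 ← R1 / (2).
R2 ← R2 − 1·R1.
R2 ← R2 / (5/2).
R1 ← R1 + 3/2·R2.
Rank is 2 with 3 unknowns, leaving p free.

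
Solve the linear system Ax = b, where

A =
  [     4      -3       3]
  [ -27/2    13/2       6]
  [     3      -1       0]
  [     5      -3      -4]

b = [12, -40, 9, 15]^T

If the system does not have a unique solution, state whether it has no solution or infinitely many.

no solution

Row-reduce:
R1 ← R1 / (4).
R2 ← R2 + 27/2·R1.
R3 ← R3 − 3·R1.
R4 ← R4 − 5·R1.
R2 ← R2 / (-29/8).
R1 ← R1 + 3/4·R2.
R3 ← R3 − 5/4·R2.
R4 ← R4 − 3/4·R2.
R3 ← R3 / (96/29).
R1 ← R1 + 75/29·R3.
R2 ← R2 + 129/29·R3.
R4 ← R4 + 128/29·R3.
Row 4 reduces to 0 = 1/3, a contradiction. The system is inconsistent.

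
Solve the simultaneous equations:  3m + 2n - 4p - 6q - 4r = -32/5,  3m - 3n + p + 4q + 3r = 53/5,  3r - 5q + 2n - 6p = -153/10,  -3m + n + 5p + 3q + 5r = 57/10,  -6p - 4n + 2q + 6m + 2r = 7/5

m = 9/5, n = -2/5, p = 2, q = 1/2, r = 0

Row-reduce the augmented matrix:
R1 ← R1 / (3).
R2 ← R2 − 3·R1.
R4 ← R4 + 3·R1.
R5 ← R5 − 6·R1.
R2 ← R2 / (-5).
R1 ← R1 − 2/3·R2.
R3 ← R3 − 2·R2.
R4 ← R4 − 3·R2.
R5 ← R5 + 8·R2.
R3 ← R3 / (-4).
R1 ← R1 + 2/3·R3.
R2 ← R2 + 1·R3.
R4 ← R4 − 4·R3.
R5 ← R5 + 6·R3.
R4 ← R4 / (2).
R1 ← R1 + 1/2·R4.
R2 ← R2 + 7/4·R4.
R3 ← R3 − 1/4·R4.
R5 ← R5 + 1/2·R4.
R5 ← R5 / (-143/20).
R1 ← R1 − 83/60·R5.
R2 ← R2 − 271/40·R5.
R3 ← R3 + 113/40·R5.
R4 ← R4 − 11/2·R5.
Reading off the reduced rows gives m = 9/5, n = -2/5, p = 2, q = 1/2, r = 0.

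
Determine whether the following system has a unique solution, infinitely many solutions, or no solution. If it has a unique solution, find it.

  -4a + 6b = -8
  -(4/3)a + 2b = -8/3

infinitely many solutions

Row-reduce:
R1 ← R1 / (-4).
R2 ← R2 + 4/3·R1.
Rank is 1 with 2 unknowns, leaving b free.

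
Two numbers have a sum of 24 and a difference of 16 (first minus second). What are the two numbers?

Let x = first number, y = second number.
  x + y = 24
  x - y = 16
Row-reduce the augmented matrix:
R2 ← R2 − 1·R1.
R2 ← R2 / (-2).
R1 ← R1 − 1·R2.
Reading off the reduced rows gives x = 20, y = 4.

first number: 20, second number: 4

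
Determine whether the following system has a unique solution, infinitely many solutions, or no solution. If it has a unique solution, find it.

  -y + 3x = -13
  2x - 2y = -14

x = -3, y = 4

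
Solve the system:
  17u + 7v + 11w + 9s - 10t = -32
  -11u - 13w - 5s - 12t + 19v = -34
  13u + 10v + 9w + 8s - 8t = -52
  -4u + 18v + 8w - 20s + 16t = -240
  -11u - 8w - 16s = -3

u = 1, v = -6, w = -5, s = 2, t = -3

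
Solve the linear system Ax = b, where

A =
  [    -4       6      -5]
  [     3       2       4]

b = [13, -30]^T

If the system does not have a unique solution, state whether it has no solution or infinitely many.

infinitely many solutions

Row-reduce:
R1 ← R1 / (-4).
R2 ← R2 − 3·R1.
R2 ← R2 / (13/2).
R1 ← R1 + 3/2·R2.
Rank is 2 with 3 unknowns, leaving x_3 free.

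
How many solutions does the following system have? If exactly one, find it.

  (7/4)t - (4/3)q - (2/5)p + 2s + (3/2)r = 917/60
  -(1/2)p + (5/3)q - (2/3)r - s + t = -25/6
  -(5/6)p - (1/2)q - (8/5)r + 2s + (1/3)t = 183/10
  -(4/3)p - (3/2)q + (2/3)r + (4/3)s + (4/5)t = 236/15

Row-reduce:
R1 ← R1 / (-2/5).
R2 ← R2 + 1/2·R1.
R3 ← R3 + 5/6·R1.
R4 ← R4 + 4/3·R1.
R2 ← R2 / (10/3).
R1 ← R1 − 10/3·R2.
R3 ← R3 − 41/18·R2.
R4 ← R4 − 53/18·R2.
R3 ← R3 / (-4303/1440).
R1 ← R1 + 29/24·R3.
R2 ← R2 + 61/80·R3.
R4 ← R4 + 3007/1440·R3.
R4 ← R4 / (-154837/64545).
R1 ← R1 + 6846/4303·R4.
R2 ← R2 + 23826/21515·R4.
R3 ← R3 + 324/4303·R4.
Rank is 4 with 5 unknowns, leaving t free.

infinitely many solutions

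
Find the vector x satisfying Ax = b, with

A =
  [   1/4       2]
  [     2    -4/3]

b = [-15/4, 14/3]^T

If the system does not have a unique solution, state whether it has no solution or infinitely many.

x_1 = 1, x_2 = -2

Row-reduce the augmented matrix:
R1 ← R1 / (1/4).
R2 ← R2 − 2·R1.
R2 ← R2 / (-52/3).
R1 ← R1 − 8·R2.
Reading off the reduced rows gives x_1 = 1, x_2 = -2.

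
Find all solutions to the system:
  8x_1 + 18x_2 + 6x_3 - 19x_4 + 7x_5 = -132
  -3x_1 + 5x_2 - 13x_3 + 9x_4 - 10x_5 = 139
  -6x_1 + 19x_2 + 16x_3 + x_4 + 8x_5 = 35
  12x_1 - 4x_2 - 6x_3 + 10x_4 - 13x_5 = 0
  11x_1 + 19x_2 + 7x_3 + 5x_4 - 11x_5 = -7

x_1 = -6, x_2 = 3, x_3 = -4, x_4 = 6, x_5 = 0

Row-reduce the augmented matrix:
R1 ← R1 / (8).
R2 ← R2 + 3·R1.
R3 ← R3 + 6·R1.
R4 ← R4 − 12·R1.
R5 ← R5 − 11·R1.
R2 ← R2 / (47/4).
R1 ← R1 − 9/4·R2.
R3 ← R3 − 65/2·R2.
R4 ← R4 + 31·R2.
R5 ← R5 + 23/4·R2.
R3 ← R3 / (2361/47).
R1 ← R1 − 132/47·R3.
R2 ← R2 + 43/47·R3.
R4 ← R4 + 2038/47·R3.
R5 ← R5 + 306/47·R3.
R4 ← R4 / (65005/2361).
R1 ← R1 + 2681/1574·R4.
R2 ← R2 + 416/2361·R4.
R3 ← R3 + 1733/4722·R4.
R5 ← R5 − 23337/787·R4.
R5 ← R5 / (-317854/65005).
R1 ← R1 + 59113/130010·R5.
R2 ← R2 + 6751/65005·R5.
R3 ← R3 − 62977/130010·R5.
R4 ← R4 + 32846/65005·R5.
Reading off the reduced rows gives x_1 = -6, x_2 = 3, x_3 = -4, x_4 = 6, x_5 = 0.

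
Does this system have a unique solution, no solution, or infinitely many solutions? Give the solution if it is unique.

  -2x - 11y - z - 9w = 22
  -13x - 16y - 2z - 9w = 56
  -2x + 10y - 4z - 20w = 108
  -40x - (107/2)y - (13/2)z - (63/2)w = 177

Row-reduce:
R1 ← R1 / (-2).
R2 ← R2 + 13·R1.
R3 ← R3 + 2·R1.
R4 ← R4 + 40·R1.
R2 ← R2 / (111/2).
R1 ← R1 − 11/2·R2.
R3 ← R3 − 21·R2.
R4 ← R4 − 333/2·R2.
R3 ← R3 / (-174/37).
R1 ← R1 − 2/37·R3.
R2 ← R2 − 3/37·R3.
Row 4 reduces to 0 = -2, a contradiction. The system is inconsistent.

no solution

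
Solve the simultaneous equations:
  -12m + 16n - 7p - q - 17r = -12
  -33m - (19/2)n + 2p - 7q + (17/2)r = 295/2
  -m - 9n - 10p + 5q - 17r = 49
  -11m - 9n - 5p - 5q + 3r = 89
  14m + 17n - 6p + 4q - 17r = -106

no solution

Row-reduce:
R1 ← R1 / (-12).
R2 ← R2 + 33·R1.
R3 ← R3 + 1·R1.
R4 ← R4 + 11·R1.
R5 ← R5 − 14·R1.
R2 ← R2 / (-107/2).
R1 ← R1 + 4/3·R2.
R3 ← R3 + 31/3·R2.
R4 ← R4 + 71/3·R2.
R5 ← R5 − 107/3·R2.
R3 ← R3 / (-5787/428).
R1 ← R1 − 23/428·R3.
R2 ← R2 + 85/214·R3.
R4 ← R4 + 3417/428·R3.
R4 ← R4 / (-10975/1929).
R1 ← R1 − 1231/5787·R4.
R2 ← R2 + 544/5787·R4.
R3 ← R3 + 2527/5787·R4.
Row 5 reduces to 0 = 1/3, a contradiction. The system is inconsistent.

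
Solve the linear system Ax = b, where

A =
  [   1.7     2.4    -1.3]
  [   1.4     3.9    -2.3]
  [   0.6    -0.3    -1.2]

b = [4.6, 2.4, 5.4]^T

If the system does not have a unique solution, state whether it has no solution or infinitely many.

x_1 = 4, x_2 = -2, x_3 = -2

Row-reduce the augmented matrix:
R1 ← R1 / (17/10).
R2 ← R2 − 7/5·R1.
R3 ← R3 − 3/5·R1.
R2 ← R2 / (327/170).
R1 ← R1 − 24/17·R2.
R3 ← R3 + 39/34·R2.
R3 ← R3 / (-1607/1090).
R1 ← R1 − 15/109·R3.
R2 ← R2 + 209/327·R3.
Reading off the reduced rows gives x_1 = 4, x_2 = -2, x_3 = -2.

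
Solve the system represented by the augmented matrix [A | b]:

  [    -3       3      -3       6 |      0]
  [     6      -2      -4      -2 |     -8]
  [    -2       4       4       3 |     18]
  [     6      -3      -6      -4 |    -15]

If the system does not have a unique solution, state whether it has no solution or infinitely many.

x_1 = 1, x_2 = 3, x_3 = 2, x_4 = 0

Row-reduce the augmented matrix:
R1 ← R1 / (-3).
R2 ← R2 − 6·R1.
R3 ← R3 + 2·R1.
R4 ← R4 − 6·R1.
R2 ← R2 / (4).
R1 ← R1 + 1·R2.
R3 ← R3 − 2·R2.
R4 ← R4 − 3·R2.
R3 ← R3 / (11).
R1 ← R1 + 3/2·R3.
R2 ← R2 + 5/2·R3.
R4 ← R4 + 9/2·R3.
R4 ← R4 / (-43/22).
R1 ← R1 + 7/22·R4.
R2 ← R2 − 25/22·R4.
R3 ← R3 + 6/11·R4.
Reading off the reduced rows gives x_1 = 1, x_2 = 3, x_3 = 2, x_4 = 0.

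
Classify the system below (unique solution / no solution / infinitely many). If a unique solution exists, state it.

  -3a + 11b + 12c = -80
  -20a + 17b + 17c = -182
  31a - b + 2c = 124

Row-reduce:
R1 ← R1 / (-3).
R2 ← R2 + 20·R1.
R3 ← R3 − 31·R1.
R2 ← R2 / (-169/3).
R1 ← R1 + 11/3·R2.
R3 ← R3 − 338/3·R2.
Rank is 2 with 3 unknowns, leaving c free.

infinitely many solutions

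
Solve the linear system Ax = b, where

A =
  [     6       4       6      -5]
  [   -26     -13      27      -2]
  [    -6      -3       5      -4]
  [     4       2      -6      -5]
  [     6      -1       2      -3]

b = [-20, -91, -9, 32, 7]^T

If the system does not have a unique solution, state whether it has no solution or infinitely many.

x_1 = 1, x_2 = -3, x_3 = -4, x_4 = -2

Row-reduce the augmented matrix:
R1 ← R1 / (6).
R2 ← R2 + 26·R1.
R3 ← R3 + 6·R1.
R4 ← R4 − 4·R1.
R5 ← R5 − 6·R1.
R2 ← R2 / (13/3).
R1 ← R1 − 2/3·R2.
R3 ← R3 − 1·R2.
R4 ← R4 + 2/3·R2.
R5 ← R5 + 5·R2.
R3 ← R3 / (-16/13).
R1 ← R1 + 93/13·R3.
R2 ← R2 − 159/13·R3.
R4 ← R4 + 24/13·R3.
R5 ← R5 − 743/13·R3.
Swap R4 and R5.
R4 ← R4 / (-1517/8).
R1 ← R1 − 187/8·R4.
R2 ← R2 + 325/8·R4.
R3 ← R3 − 23/8·R4.
R5 reduces to 0 = 0, so the extra equation is consistent.
Reading off the reduced rows gives x_1 = 1, x_2 = -3, x_3 = -4, x_4 = -2.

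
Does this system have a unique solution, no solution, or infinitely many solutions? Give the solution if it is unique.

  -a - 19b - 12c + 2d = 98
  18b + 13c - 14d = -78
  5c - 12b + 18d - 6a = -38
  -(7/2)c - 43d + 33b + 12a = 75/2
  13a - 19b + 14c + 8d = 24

Row-reduce:
R1 ← R1 / (-1).
R3 ← R3 + 6·R1.
R4 ← R4 − 12·R1.
R5 ← R5 − 13·R1.
R2 ← R2 / (18).
R1 ← R1 − 19·R2.
R3 ← R3 − 102·R2.
R4 ← R4 + 195·R2.
R5 ← R5 + 266·R2.
R3 ← R3 / (10/3).
R1 ← R1 + 31/18·R3.
R2 ← R2 − 13/18·R3.
R4 ← R4 + 20/3·R3.
R5 ← R5 − 451/9·R3.
Swap R4 and R5.
R4 ← R4 / (-21836/15).
R1 ← R1 − 853/15·R4.
R2 ← R2 + 289/15·R4.
R3 ← R3 − 128/5·R4.
Row 5 reduces to 0 = 1/2, a contradiction. The system is inconsistent.

no solution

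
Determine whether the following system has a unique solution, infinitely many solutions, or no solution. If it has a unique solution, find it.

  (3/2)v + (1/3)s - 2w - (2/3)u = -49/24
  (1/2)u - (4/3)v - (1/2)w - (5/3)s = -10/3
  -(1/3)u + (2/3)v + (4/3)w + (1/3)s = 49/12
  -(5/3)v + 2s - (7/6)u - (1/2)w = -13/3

Row-reduce the augmented matrix:
R1 ← R1 / (-2/3).
R2 ← R2 − 1/2·R1.
R3 ← R3 + 1/3·R1.
R4 ← R4 + 7/6·R1.
R2 ← R2 / (-5/24).
R1 ← R1 + 9/4·R2.
R3 ← R3 + 1/12·R2.
R4 ← R4 + 103/24·R2.
R3 ← R3 / (47/15).
R1 ← R1 − 123/5·R3.
R2 ← R2 − 48/5·R3.
R4 ← R4 − 221/5·R3.
R4 ← R4 / (952/47).
R1 ← R1 − 425/47·R4.
R2 ← R2 − 214/47·R4.
R3 ← R3 − 11/47·R4.
Reading off the reduced rows gives u = 1/4, v = 7/4, w = 9/4, s = 0.

u = 1/4, v = 7/4, w = 9/4, s = 0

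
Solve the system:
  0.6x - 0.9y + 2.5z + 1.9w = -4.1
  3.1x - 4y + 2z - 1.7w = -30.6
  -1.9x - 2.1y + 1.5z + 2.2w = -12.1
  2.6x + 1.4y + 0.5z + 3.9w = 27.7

Row-reduce the augmented matrix:
R1 ← R1 / (3/5).
R2 ← R2 − 31/10·R1.
R3 ← R3 + 19/10·R1.
R4 ← R4 − 13/5·R1.
R2 ← R2 / (13/20).
R1 ← R1 + 3/2·R2.
R3 ← R3 + 99/20·R2.
R4 ← R4 − 53/10·R2.
R3 ← R3 / (-2875/39).
R1 ← R1 + 820/39·R3.
R2 ← R2 + 655/39·R3.
R4 ← R4 − 6137/78·R3.
R4 ← R4 / (1089/230).
R1 ← R1 + 17/23·R4.
R2 ← R2 − 9/23·R4.
R3 ← R3 − 124/115·R4.
Reading off the reduced rows gives x = 2, y = 6, z = -3, w = 4.

x = 2, y = 6, z = -3, w = 4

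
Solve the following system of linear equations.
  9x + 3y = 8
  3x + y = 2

Row-reduce:
R1 ← R1 / (9).
R2 ← R2 − 3·R1.
Row 2 reduces to 0 = -2/3, a contradiction. The system is inconsistent.

no solution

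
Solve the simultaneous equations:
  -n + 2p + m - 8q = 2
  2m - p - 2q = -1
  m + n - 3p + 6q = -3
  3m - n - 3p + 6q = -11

Row-reduce:
R2 ← R2 − 2·R1.
R3 ← R3 − 1·R1.
R4 ← R4 − 3·R1.
R2 ← R2 / (2).
R1 ← R1 + 1·R2.
R3 ← R3 − 2·R2.
R4 ← R4 − 2·R2.
Swap R3 and R4.
R3 ← R3 / (-4).
R1 ← R1 + 1/2·R3.
R2 ← R2 + 5/2·R3.
Rank is 3 with 4 unknowns, leaving q free.

infinitely many solutions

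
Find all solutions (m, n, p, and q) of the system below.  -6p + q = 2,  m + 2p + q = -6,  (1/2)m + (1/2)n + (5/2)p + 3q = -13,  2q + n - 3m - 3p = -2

infinitely many solutions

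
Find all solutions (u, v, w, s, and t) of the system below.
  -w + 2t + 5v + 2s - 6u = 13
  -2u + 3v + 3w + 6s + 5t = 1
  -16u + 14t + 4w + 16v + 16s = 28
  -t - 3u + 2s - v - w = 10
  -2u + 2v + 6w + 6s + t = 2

infinitely many solutions

Row-reduce:
R1 ← R1 / (-6).
R2 ← R2 + 2·R1.
R3 ← R3 + 16·R1.
R4 ← R4 + 3·R1.
R5 ← R5 + 2·R1.
R2 ← R2 / (4/3).
R1 ← R1 + 5/6·R2.
R3 ← R3 − 8/3·R2.
R4 ← R4 + 7/2·R2.
R5 ← R5 − 1/3·R2.
Swap R3 and R4.
R3 ← R3 / (33/4).
R1 ← R1 − 9/4·R3.
R2 ← R2 − 5/2·R3.
R5 ← R5 − 11/2·R3.
Swap R4 and R5.
R4 ← R4 / (-6).
R1 ← R1 + 12/11·R4.
R2 ← R2 + 6/11·R4.
R3 ← R3 − 20/11·R4.
Rank is 4 with 5 unknowns, leaving t free.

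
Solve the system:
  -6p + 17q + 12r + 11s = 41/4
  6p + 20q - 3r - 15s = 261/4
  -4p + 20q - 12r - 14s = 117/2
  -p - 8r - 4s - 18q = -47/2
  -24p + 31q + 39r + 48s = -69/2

p = -1/2, q = 3/2, r = 1, s = -11/4

Row-reduce the augmented matrix:
R1 ← R1 / (-6).
R2 ← R2 − 6·R1.
R3 ← R3 + 4·R1.
R4 ← R4 + 1·R1.
R5 ← R5 + 24·R1.
R2 ← R2 / (37).
R1 ← R1 + 17/6·R2.
R3 ← R3 − 26/3·R2.
R4 ← R4 + 125/6·R2.
R5 ← R5 + 37·R2.
R3 ← R3 / (-818/37).
R1 ← R1 + 97/74·R3.
R2 ← R2 − 9/37·R3.
R4 ← R4 + 365/74·R3.
R4 ← R4 / (-8675/2454).
R1 ← R1 + 761/818·R4.
R2 ← R2 + 136/409·R4.
R3 ← R3 − 1132/1227·R4.
R5 reduces to 0 = 0, so the extra equation is consistent.
Reading off the reduced rows gives p = -1/2, q = 3/2, r = 1, s = -11/4.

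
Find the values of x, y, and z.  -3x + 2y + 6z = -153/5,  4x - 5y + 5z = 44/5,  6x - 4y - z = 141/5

Row-reduce the augmented matrix:
R1 ← R1 / (-3).
R2 ← R2 − 4·R1.
R3 ← R3 − 6·R1.
R2 ← R2 / (-7/3).
R1 ← R1 + 2/3·R2.
R3 ← R3 / (11).
R1 ← R1 + 40/7·R3.
R2 ← R2 + 39/7·R3.
Reading off the reduced rows gives x = 11/5, y = -3, z = -3.

x = 11/5, y = -3, z = -3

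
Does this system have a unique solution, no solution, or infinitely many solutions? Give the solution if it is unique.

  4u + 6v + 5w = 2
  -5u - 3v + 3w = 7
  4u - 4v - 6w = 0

u = 1, v = -2, w = 2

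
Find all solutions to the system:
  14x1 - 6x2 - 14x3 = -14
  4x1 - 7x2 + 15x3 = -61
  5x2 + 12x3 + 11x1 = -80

x1 = -4, x2 = 0, x3 = -3

Row-reduce the augmented matrix:
R1 ← R1 / (14).
R2 ← R2 − 4·R1.
R3 ← R3 − 11·R1.
R2 ← R2 / (-37/7).
R1 ← R1 + 3/7·R2.
R3 ← R3 − 68/7·R2.
R3 ← R3 / (2143/37).
R1 ← R1 + 94/37·R3.
R2 ← R2 + 133/37·R3.
Reading off the reduced rows gives x1 = -4, x2 = 0, x3 = -3.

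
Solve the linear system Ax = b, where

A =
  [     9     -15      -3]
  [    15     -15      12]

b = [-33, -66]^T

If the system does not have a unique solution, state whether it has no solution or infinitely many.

infinitely many solutions

Row-reduce:
R1 ← R1 / (9).
R2 ← R2 − 15·R1.
R2 ← R2 / (10).
R1 ← R1 + 5/3·R2.
Rank is 2 with 3 unknowns, leaving x_3 free.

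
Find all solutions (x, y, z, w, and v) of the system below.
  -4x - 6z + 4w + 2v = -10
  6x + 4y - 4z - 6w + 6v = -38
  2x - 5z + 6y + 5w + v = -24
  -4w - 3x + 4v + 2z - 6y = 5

infinitely many solutions

Row-reduce:
R1 ← R1 / (-4).
R2 ← R2 − 6·R1.
R3 ← R3 − 2·R1.
R4 ← R4 + 3·R1.
R2 ← R2 / (4).
R3 ← R3 − 6·R2.
R4 ← R4 + 6·R2.
R3 ← R3 / (23/2).
R1 ← R1 − 3/2·R3.
R2 ← R2 + 13/4·R3.
R4 ← R4 + 13·R3.
R4 ← R4 / (21/23).
R1 ← R1 + 44/23·R4.
R2 ← R2 − 91/46·R4.
R3 ← R3 − 14/23·R4.
Rank is 4 with 5 unknowns, leaving v free.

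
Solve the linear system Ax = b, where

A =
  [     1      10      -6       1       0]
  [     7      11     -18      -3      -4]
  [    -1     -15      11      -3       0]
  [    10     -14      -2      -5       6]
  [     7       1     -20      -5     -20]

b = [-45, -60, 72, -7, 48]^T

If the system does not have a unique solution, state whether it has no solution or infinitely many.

Row-reduce the augmented matrix:
R2 ← R2 − 7·R1.
R3 ← R3 + 1·R1.
R4 ← R4 − 10·R1.
R5 ← R5 − 7·R1.
R2 ← R2 / (-59).
R1 ← R1 − 10·R2.
R3 ← R3 + 5·R2.
R4 ← R4 + 114·R2.
R5 ← R5 + 69·R2.
R3 ← R3 / (175/59).
R1 ← R1 + 114/59·R3.
R2 ← R2 + 24/59·R3.
R4 ← R4 − 686/59·R3.
R5 ← R5 + 358/59·R3.
R4 ← R4 / (221/25).
R1 ← R1 + 253/175·R4.
R2 ← R2 − 2/175·R4.
R3 ← R3 + 68/175·R4.
R5 ← R5 + 466/175·R4.
R5 ← R5 / (-16852/1547).
R1 ← R1 − 2430/1547·R5.
R2 ← R2 − 152/1547·R5.
R3 ← R3 − 60/91·R5.
R4 ← R4 − 310/221·R5.
Reading off the reduced rows gives x_1 = -2, x_2 = -3, x_3 = 2, x_4 = -1, x_5 = -5.

x_1 = -2, x_2 = -3, x_3 = 2, x_4 = -1, x_5 = -5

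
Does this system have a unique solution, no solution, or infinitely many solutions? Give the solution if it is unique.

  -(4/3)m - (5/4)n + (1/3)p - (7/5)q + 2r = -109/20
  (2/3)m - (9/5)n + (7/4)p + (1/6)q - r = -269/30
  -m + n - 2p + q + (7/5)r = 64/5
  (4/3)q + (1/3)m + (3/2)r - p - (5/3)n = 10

infinitely many solutions

Row-reduce:
R1 ← R1 / (-4/3).
R2 ← R2 − 2/3·R1.
R3 ← R3 + 1·R1.
R4 ← R4 − 1/3·R1.
R2 ← R2 / (-97/40).
R1 ← R1 − 15/16·R2.
R3 ← R3 − 31/16·R2.
R4 ← R4 + 95/48·R2.
R3 ← R3 / (-1673/2328).
R1 ← R1 − 381/776·R3.
R2 ← R2 + 230/291·R3.
R4 ← R4 + 17327/6984·R3.
R4 ← R4 / (-21017/5019).
R1 ← R1 − 16339/8365·R4.
R2 ← R2 + 2620/1673·R4.
R3 ← R3 + 18902/8365·R4.
Rank is 4 with 5 unknowns, leaving r free.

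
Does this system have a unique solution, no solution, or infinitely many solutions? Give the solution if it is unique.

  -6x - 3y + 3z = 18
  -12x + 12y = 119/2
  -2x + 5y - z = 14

no solution

Row-reduce:
R1 ← R1 / (-6).
R2 ← R2 + 12·R1.
R3 ← R3 + 2·R1.
R2 ← R2 / (18).
R1 ← R1 − 1/2·R2.
R3 ← R3 − 6·R2.
Row 3 reduces to 0 = 1/6, a contradiction. The system is inconsistent.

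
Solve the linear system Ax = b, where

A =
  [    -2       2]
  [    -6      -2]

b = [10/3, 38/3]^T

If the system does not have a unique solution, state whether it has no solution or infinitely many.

Row-reduce the augmented matrix:
R1 ← R1 / (-2).
R2 ← R2 + 6·R1.
R2 ← R2 / (-8).
R1 ← R1 + 1·R2.
Reading off the reduced rows gives x_1 = -2, x_2 = -1/3.

x_1 = -2, x_2 = -1/3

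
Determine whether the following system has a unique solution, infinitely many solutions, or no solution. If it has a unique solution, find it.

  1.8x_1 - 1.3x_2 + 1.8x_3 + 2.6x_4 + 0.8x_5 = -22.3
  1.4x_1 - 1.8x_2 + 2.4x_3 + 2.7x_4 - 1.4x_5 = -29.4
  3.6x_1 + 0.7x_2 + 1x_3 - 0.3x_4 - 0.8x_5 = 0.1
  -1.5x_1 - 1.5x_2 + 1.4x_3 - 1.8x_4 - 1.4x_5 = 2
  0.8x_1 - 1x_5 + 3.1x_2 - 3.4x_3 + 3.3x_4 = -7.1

Row-reduce the augmented matrix:
R1 ← R1 / (9/5).
R2 ← R2 − 7/5·R1.
R3 ← R3 − 18/5·R1.
R4 ← R4 + 3/2·R1.
R5 ← R5 − 4/5·R1.
R2 ← R2 / (-71/90).
R1 ← R1 + 13/18·R2.
R3 ← R3 − 33/10·R2.
R4 ← R4 + 31/12·R2.
R5 ← R5 − 331/90·R2.
R3 ← R3 / (562/355).
R1 ← R1 − 6/71·R3.
R2 ← R2 + 90/71·R3.
R4 ← R4 + 133/355·R3.
R5 ← R5 − 164/355·R3.
R4 ← R4 / (-13957/5620).
R1 ← R1 − 543/562·R4.
R2 ← R2 + 841/281·R4.
R3 ← R3 + 473/281·R4.
R5 ← R5 − 1709/281·R4.
R5 ← R5 / (35834/69785).
R1 ← R1 − 58154/13957·R5.
R2 ← R2 + 141403/13957·R5.
R3 ← R3 + 254267/27914·R5.
R4 ← R4 + 18652/13957·R5.
Reading off the reduced rows gives x_1 = -1, x_2 = 5, x_3 = 0, x_4 = -6, x_5 = 2.

x_1 = -1, x_2 = 5, x_3 = 0, x_4 = -6, x_5 = 2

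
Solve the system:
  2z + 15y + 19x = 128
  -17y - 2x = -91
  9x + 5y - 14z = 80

x = 3, y = 5, z = -2

Row-reduce the augmented matrix:
R1 ← R1 / (19).
R2 ← R2 + 2·R1.
R3 ← R3 − 9·R1.
R2 ← R2 / (-293/19).
R1 ← R1 − 15/19·R2.
R3 ← R3 + 40/19·R2.
R3 ← R3 / (-4388/293).
R1 ← R1 − 34/293·R3.
R2 ← R2 + 4/293·R3.
Reading off the reduced rows gives x = 3, y = 5, z = -2.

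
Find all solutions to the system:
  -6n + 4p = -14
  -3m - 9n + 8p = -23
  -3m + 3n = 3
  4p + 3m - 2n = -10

no solution

Row-reduce:
Swap R1 and R2.
R1 ← R1 / (-3).
R3 ← R3 + 3·R1.
R4 ← R4 − 3·R1.
R2 ← R2 / (-6).
R1 ← R1 − 3·R2.
R3 ← R3 − 12·R2.
R4 ← R4 + 11·R2.
Swap R3 and R4.
R3 ← R3 / (14/3).
R1 ← R1 + 2/3·R3.
R2 ← R2 + 2/3·R3.
Row 4 reduces to 0 = -2, a contradiction. The system is inconsistent.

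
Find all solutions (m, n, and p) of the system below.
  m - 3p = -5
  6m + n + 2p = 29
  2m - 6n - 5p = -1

m = 4, n = -1, p = 3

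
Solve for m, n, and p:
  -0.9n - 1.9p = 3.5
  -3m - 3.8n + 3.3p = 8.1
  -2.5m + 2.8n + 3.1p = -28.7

Row-reduce the augmented matrix:
Swap R1 and R2.
R1 ← R1 / (-3).
R3 ← R3 + 5/2·R1.
R2 ← R2 / (-9/10).
R1 ← R1 − 19/15·R2.
R3 ← R3 − 179/30·R2.
R3 ← R3 / (-6613/540).
R1 ← R1 + 1019/270·R3.
R2 ← R2 − 19/9·R3.
Reading off the reduced rows gives m = 6, n = -6, p = 1.

m = 6, n = -6, p = 1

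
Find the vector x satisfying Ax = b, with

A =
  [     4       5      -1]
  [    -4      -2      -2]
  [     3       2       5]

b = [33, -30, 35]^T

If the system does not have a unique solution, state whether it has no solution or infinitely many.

x_1 = 4, x_2 = 4, x_3 = 3

Row-reduce the augmented matrix:
R1 ← R1 / (4).
R2 ← R2 + 4·R1.
R3 ← R3 − 3·R1.
R2 ← R2 / (3).
R1 ← R1 − 5/4·R2.
R3 ← R3 + 7/4·R2.
R3 ← R3 / (4).
R1 ← R1 − 1·R3.
R2 ← R2 + 1·R3.
Reading off the reduced rows gives x_1 = 4, x_2 = 4, x_3 = 3.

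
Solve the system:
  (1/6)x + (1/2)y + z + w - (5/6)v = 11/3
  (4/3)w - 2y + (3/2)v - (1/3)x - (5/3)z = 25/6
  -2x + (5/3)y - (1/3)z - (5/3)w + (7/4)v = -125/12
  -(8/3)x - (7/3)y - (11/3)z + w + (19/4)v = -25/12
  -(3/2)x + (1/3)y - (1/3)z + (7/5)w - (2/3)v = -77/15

Row-reduce:
R1 ← R1 / (1/6).
R2 ← R2 + 1/3·R1.
R3 ← R3 + 2·R1.
R4 ← R4 + 8/3·R1.
R5 ← R5 + 3/2·R1.
R2 ← R2 / (-1).
R1 ← R1 − 3·R2.
R3 ← R3 − 23/3·R2.
R4 ← R4 − 17/3·R2.
R5 ← R5 − 29/6·R2.
R3 ← R3 / (128/9).
R1 ← R1 − 7·R3.
R2 ← R2 + 1/3·R3.
R4 ← R4 − 128/9·R3.
R5 ← R5 − 185/18·R3.
Swap R4 and R5.
R4 ← R4 / (737/1280).
R1 ← R1 + 213/128·R4.
R2 ← R2 + 319/128·R4.
R3 ← R3 − 323/128·R4.
Rank is 4 with 5 unknowns, leaving v free.

infinitely many solutions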